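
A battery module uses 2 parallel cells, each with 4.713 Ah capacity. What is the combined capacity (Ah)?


C_total = 2 * 4.713 = 9.426 Ah

9.426 Ah


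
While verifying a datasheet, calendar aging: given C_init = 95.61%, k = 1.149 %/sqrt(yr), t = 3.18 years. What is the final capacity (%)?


Step 1: sqrt(3.18 yr) = 1.7833
Step 2: drop = 1.149 * 1.7833 = 2.049
Step 3: C_final = 95.61 - 2.049 = 93.56%

93.56%


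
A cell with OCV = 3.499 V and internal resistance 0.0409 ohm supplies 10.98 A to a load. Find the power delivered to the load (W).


Step 1: V_terminal = OCV - I*R = 3.499 - 10.98 * 0.0409 = 3.0499 V
Step 2: P_out = V_terminal * I = 3.0499 * 10.98 = 33.49 W

33.49 W


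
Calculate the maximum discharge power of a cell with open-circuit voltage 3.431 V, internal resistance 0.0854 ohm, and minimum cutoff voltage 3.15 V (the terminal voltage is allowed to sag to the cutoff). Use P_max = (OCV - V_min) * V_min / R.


P_max = (OCV - V_min) * V_min / R = (3.431 - 3.15) * 3.15 / 0.0854 = 0.281 * 3.15 / 0.0854 = 10.36 W

10.36 W


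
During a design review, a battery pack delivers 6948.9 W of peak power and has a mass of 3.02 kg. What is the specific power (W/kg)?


Specific power = 6948.9 W / 3.02 kg = 2301 W/kg

2301 W/kg


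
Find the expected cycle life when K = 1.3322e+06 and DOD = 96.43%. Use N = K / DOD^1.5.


Step 1: DOD^1.5 = 96.43^1.5 = 946.93
Step 2: N = 1.3322e+06 / 946.93 = 1407 cycles

1407 cycles


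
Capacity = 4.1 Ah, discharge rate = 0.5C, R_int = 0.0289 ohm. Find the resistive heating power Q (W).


Step 1: I = C_rate * capacity = 0.5 * 4.1 = 2.05 A
Step 2: Q = I^2 * R = 2.05^2 * 0.0289 = 4.2025 * 0.0289 = 0.1215 W

0.1215 W


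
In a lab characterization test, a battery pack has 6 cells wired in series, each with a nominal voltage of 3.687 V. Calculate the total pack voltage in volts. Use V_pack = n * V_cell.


With 6 cells in series at 3.687 V each, V_pack = 22.122 V

22.122 V


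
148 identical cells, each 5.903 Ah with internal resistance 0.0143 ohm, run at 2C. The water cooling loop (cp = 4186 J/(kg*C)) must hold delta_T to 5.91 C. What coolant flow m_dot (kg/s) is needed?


Step 1: I = 2 * 5.903 = 11.806 A
Step 2: Q_cell = I^2 * R = 11.806^2 * 0.0143 = 1.9932 W
Step 3: Q_total = 148 * 1.9932 = 294.99 W
Step 4: m_dot = Q_total / (cp * dT) = 294.99 / (4186 * 5.91) = 0.01192 kg/s

0.01192 kg/s


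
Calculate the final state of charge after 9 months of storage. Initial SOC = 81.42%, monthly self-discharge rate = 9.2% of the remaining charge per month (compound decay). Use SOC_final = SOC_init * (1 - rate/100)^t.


decay = (1 - 9.2/100)^9 = 0.41954
SOC_final = 81.42 * 0.41954 = 34.16%

34.16%


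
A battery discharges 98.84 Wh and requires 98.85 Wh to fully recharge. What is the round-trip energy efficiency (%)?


Round-trip efficiency = 98.84/98.85 * 100% = 99.99%

99.99%


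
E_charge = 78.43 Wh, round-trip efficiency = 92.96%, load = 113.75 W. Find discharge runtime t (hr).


Step 1: E_discharge = eta/100 * E_charge = 92.96/100 * 78.43 = 72.909 Wh
Step 2: t = E_discharge / P = 72.909 / 113.75 = 0.6410 hr

0.6410 hr


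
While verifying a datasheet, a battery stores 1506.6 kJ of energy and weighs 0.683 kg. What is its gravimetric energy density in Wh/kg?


Convert: E = 1506.6 kJ = 418.5 Wh
ED = E / m = 418.5 / 0.683 = 612.7 Wh/kg

612.7 Wh/kg


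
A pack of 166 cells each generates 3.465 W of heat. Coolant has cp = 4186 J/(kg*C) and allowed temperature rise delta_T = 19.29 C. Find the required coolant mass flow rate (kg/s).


Step 1: Total heat Q = 166 * 3.465 W = 575.19 W
Step 2: denom = cp * dT = 4186 * 19.29 = 80748
Step 3: m_dot = 575.19 / 80748 = 0.007123 kg/s

0.007123 kg/s


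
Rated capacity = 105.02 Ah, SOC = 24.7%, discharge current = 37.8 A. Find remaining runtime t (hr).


Step 1: remaining = SOC/100 * C_total = 24.7/100 * 105.02 = 25.94 Ah
Step 2: t = remaining / I = 25.94 / 37.8 = 0.6862 hr

0.6862 hr


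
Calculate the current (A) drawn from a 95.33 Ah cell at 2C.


At 2C: I = 2 * 95.33 Ah = 190.66 A

190.66 A


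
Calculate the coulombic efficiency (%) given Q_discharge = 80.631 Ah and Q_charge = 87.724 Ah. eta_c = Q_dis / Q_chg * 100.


eta_c = Q_dis / Q_chg * 100 = 80.631 / 87.724 * 100 = 91.91%

91.91%


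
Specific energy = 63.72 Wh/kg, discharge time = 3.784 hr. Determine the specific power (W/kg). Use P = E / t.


Specific power = 63.72 Wh/kg / 3.784 hr = 16.84 W/kg

16.84 W/kg


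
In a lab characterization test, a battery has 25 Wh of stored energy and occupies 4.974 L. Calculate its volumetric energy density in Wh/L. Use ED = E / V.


ED = E / V = 25 / 4.974 = 5.026 Wh/L

5.026 Wh/L


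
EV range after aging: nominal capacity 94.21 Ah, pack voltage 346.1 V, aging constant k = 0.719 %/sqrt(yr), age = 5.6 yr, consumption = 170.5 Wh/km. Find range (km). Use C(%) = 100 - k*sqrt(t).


Step 1: capacity retention = 100 - 0.719 * sqrt(5.6) = 100 - 0.719 * 2.3664 = 98.299%
Step 2: C_now = 94.21 * 98.299/100 = 92.607 Ah
Step 3: E_pack = V * C_now = 346.1 * 92.607 = 32051 Wh
Step 4: range = E_pack / consumption = 32051 / 170.5 = 188.0 km

188.0 km


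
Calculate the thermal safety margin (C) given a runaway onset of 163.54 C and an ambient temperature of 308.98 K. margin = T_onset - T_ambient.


Convert: T_ambient = 308.98 K = 35.83 C
margin = 163.54 - 35.83 = 127.71 C

127.71 C


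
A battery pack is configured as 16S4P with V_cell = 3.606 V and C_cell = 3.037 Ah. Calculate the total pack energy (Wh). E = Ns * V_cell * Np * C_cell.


E = Ns * Vcell * Np * Ccell = 16 * 3.606 * 4 * 3.037 = 700.9 Wh

700.9 Wh


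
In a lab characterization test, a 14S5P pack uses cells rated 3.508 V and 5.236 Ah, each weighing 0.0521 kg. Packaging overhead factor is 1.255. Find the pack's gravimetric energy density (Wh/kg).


Step 1: V_pack = 14 * 3.508 = 49.112 V
Step 2: C_pack = 5 * 5.236 = 26.18 Ah
Step 3: E_pack = V_pack * C_pack = 49.112 * 26.18 = 1285.8 Wh
Step 4: m_pack = 14 * 5 * 0.0521 * 1.255 = 4.577 kg
Step 5: ED = E_pack / m_pack = 1285.8 / 4.577 = 280.9 Wh/kg

280.9 Wh/kg


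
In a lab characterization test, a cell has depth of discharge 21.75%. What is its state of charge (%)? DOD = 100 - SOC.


SOC = 100 - DOD = 100 - 21.75 = 78.25%

78.25%


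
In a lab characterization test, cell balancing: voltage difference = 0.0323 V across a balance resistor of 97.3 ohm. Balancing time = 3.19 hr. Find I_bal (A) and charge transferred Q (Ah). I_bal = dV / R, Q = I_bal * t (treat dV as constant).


First, Ohm's law: I_bal = 0.0323 V / 97.3 ohm = 3.3196e-04 A
Then Q = I * t = 3.3196e-04 A * 3.19 hr = 0.001059 Ah

I=3.3196e-04 A, Q=0.001059 Ah


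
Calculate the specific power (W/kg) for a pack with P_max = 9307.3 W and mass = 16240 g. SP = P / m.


Convert: m = 16240 g = 16.24 kg
SP = P / m = 9307.3 / 16.24 = 573.1 W/kg

573.1 W/kg


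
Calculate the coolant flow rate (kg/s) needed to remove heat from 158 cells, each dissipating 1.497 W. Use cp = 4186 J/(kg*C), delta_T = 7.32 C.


Step 1: Total heat Q = 158 * 1.497 W = 236.53 W
Step 2: denom = cp * dT = 4186 * 7.32 = 30642
Step 3: m_dot = 236.53 / 30642 = 0.007719 kg/s

0.007719 kg/s


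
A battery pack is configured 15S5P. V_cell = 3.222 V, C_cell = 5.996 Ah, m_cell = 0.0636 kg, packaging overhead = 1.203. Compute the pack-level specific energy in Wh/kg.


Step 1: V_pack = 15 * 3.222 = 48.33 V
Step 2: C_pack = 5 * 5.996 = 29.98 Ah
Step 3: E_pack = V_pack * C_pack = 48.33 * 29.98 = 1448.9 Wh
Step 4: m_pack = 15 * 5 * 0.0636 * 1.203 = 5.7383 kg
Step 5: ED = E_pack / m_pack = 1448.9 / 5.7383 = 252.5 Wh/kg

252.5 Wh/kg


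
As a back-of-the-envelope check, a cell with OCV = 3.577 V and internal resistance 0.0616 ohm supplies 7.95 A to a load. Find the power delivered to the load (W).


Step 1: V_terminal = OCV - I*R = 3.577 - 7.95 * 0.0616 = 3.0873 V
Step 2: P_out = V_terminal * I = 3.0873 * 7.95 = 24.54 W

24.54 W


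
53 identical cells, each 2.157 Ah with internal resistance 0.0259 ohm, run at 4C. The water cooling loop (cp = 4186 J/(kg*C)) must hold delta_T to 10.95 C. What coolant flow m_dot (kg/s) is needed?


Step 1: I = 4 * 2.157 = 8.628 A
Step 2: Q_cell = I^2 * R = 8.628^2 * 0.0259 = 1.9281 W
Step 3: Q_total = 53 * 1.9281 = 102.19 W
Step 4: m_dot = Q_total / (cp * dT) = 102.19 / (4186 * 10.95) = 0.002229 kg/s

0.002229 kg/s


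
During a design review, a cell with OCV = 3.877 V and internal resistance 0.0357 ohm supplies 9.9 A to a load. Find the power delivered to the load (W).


Step 1: V_terminal = OCV - I*R = 3.877 - 9.9 * 0.0357 = 3.5236 V
Step 2: P_out = V_terminal * I = 3.5236 * 9.9 = 34.88 W

34.88 W


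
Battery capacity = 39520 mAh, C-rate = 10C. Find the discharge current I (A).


Convert: capacity = 39520 mAh = 39.52 Ah
At 10C: I = 10 * 39.52 Ah = 395.2 A

395.2 A


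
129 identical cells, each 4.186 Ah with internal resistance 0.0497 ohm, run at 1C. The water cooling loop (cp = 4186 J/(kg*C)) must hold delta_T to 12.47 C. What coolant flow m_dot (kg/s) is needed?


Step 1: I = 1 * 4.186 = 4.186 A
Step 2: Q_cell = I^2 * R = 4.186^2 * 0.0497 = 0.87087 W
Step 3: Q_total = 129 * 0.87087 = 112.34 W
Step 4: m_dot = Q_total / (cp * dT) = 112.34 / (4186 * 12.47) = 0.002152 kg/s

0.002152 kg/s


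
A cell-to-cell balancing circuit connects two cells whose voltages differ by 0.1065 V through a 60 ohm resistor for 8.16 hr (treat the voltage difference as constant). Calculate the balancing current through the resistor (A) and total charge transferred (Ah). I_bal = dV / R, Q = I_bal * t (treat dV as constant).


I_bal = dV / R = 0.1065 / 60 = 0.001775 A
Q = I_bal * t = 0.001775 * 8.16 = 0.01448 Ah

I=0.001775 A, Q=0.01448 Ah


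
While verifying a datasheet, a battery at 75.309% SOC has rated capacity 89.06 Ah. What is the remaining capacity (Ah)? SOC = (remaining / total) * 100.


remaining = SOC / 100 * total = 75.309 / 100 * 89.06 = 67.07 Ah

67.07 Ah


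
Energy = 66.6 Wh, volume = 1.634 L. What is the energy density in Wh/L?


Volumetric ED = 66.6 Wh / 1.634 L = 40.76 Wh/L

40.76 Wh/L


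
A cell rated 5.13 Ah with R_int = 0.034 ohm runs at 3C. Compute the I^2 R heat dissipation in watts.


Step 1: I = C_rate * capacity = 3 * 5.13 = 15.39 A
Step 2: Q = I^2 * R = 15.39^2 * 0.034 = 236.85 * 0.034 = 8.053 W

8.053 W


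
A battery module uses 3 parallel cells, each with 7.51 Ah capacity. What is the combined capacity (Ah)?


Parallel capacities add: 3 * 7.51 Ah = 22.53 Ah

22.53 Ah


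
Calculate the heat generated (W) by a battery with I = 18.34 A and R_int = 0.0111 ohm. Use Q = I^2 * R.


Q = I^2 * R = 18.34^2 * 0.0111 = 3.734 W

3.734 W


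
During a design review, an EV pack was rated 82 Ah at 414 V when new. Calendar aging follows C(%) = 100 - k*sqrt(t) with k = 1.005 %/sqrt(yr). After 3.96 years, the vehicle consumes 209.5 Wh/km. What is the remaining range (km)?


Step 1: capacity retention = 100 - 1.005 * sqrt(3.96) = 100 - 1.005 * 1.99 = 98%
Step 2: C_now = 82 * 98/100 = 80.36 Ah
Step 3: E_pack = V * C_now = 414 * 80.36 = 33269 Wh
Step 4: range = E_pack / consumption = 33269 / 209.5 = 158.8 km

158.8 km


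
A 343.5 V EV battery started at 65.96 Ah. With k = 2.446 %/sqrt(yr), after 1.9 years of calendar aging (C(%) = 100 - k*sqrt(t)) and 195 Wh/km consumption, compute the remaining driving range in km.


Step 1: capacity retention = 100 - 2.446 * sqrt(1.9) = 100 - 2.446 * 1.3784 = 96.628%
Step 2: C_now = 65.96 * 96.628/100 = 63.736 Ah
Step 3: E_pack = V * C_now = 343.5 * 63.736 = 21893 Wh
Step 4: range = E_pack / consumption = 21893 / 195 = 112.3 km

112.3 km


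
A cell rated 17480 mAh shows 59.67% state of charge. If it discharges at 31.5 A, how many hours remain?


Convert: C_total = 17480 mAh = 17.48 Ah
Step 1: remaining = SOC/100 * C_total = 59.67/100 * 17.48 = 10.43 Ah
Step 2: t = remaining / I = 10.43 / 31.5 = 0.3311 hr

0.3311 hr


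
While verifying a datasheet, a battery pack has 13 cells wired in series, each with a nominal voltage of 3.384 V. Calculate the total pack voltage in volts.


Series voltages add: 13 * 3.384 V = 43.992 V

43.992 V


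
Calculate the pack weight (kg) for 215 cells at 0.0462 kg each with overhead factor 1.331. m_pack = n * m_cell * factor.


m_pack = n * m_cell * overhead = 215 * 0.0462 * 1.331 = 13.22 kg

13.22 kg


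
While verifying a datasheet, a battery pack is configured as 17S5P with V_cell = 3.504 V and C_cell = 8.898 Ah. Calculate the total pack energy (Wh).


V_pack = 17 * 3.504 = 59.568 V
C_pack = 5 * 8.898 = 44.49 Ah
E = V_pack * C_pack = 59.568 * 44.49 = 2650 Wh

2650 Wh


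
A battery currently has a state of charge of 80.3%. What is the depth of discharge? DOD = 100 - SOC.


Complement of SOC: DOD = 100% - 80.3% = 19.7%

19.7%


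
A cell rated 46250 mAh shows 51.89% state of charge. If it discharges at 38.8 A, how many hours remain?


Convert: C_total = 46250 mAh = 46.25 Ah
Step 1: remaining = SOC/100 * C_total = 51.89/100 * 46.25 = 23.999 Ah
Step 2: t = remaining / I = 23.999 / 38.8 = 0.6185 hr

0.6185 hr


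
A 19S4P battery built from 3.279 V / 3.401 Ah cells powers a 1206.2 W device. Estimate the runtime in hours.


Step 1: E_pack = Ns * V_cell * Np * C_cell = 19 * 3.279 * 4 * 3.401 = 847.54 Wh
Step 2: t = E_pack / P = 847.54 / 1206.2 = 0.7027 hr

0.7027 hr


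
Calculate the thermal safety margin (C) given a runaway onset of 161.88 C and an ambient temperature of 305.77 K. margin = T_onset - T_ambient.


Convert: T_ambient = 305.77 K = 32.62 C
margin = 161.88 - 32.62 = 129.26 C

129.26 C


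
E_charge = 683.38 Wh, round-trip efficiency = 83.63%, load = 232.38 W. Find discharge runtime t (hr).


Step 1: E_discharge = eta/100 * E_charge = 83.63/100 * 683.38 = 571.51 Wh
Step 2: t = E_discharge / P = 571.51 / 232.38 = 2.459 hr

2.459 hr


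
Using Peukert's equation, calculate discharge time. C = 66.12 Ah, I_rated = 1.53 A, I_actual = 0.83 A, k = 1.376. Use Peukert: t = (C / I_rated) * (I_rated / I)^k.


Step 1: t_rated = C / I_rated = 66.12 / 1.53 = 43.216 hr
Step 2: ratio = 1.53 / 0.83 = 1.8434
Step 3: ratio^k = 1.8434^1.376 = 2.32
Step 4: t = t_rated * ratio^k = 43.216 * 2.32 = 100.3 hr

100.3 hr


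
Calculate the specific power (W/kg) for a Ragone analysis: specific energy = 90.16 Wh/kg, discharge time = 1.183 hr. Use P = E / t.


Specific power = 90.16 Wh/kg / 1.183 hr = 76.21 W/kg

76.21 W/kg


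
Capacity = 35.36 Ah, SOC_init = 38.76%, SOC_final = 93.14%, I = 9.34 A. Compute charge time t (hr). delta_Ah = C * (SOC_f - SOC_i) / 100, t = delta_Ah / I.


delta_Ah = 35.36 * (93.14 - 38.76) / 100 = 19.229 Ah
t = delta_Ah / I = 19.229 / 9.34 = 2.059 hr

2.059 hr


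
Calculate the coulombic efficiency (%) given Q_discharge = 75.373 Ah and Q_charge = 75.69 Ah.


eta_c = Q_dis / Q_chg * 100 = 75.373 / 75.69 * 100 = 99.58%

99.58%


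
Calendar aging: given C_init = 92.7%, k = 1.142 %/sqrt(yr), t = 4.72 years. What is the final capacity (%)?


sqrt(t) = sqrt(4.72) = 2.1726
C_final = 92.7 - 1.142 * 2.1726 = 90.22%

90.22%


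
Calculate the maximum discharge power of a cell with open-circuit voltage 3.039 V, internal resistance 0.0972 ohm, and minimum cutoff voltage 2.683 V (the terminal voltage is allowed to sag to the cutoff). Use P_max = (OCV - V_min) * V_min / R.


P_max = (OCV - V_min) * V_min / R = (3.039 - 2.683) * 2.683 / 0.0972 = 0.356 * 2.683 / 0.0972 = 9.827 W

9.827 W


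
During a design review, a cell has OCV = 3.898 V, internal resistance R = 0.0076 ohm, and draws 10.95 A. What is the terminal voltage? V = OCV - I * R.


V = OCV - I*R = 3.898 - 10.95 * 0.0076 = 3.815 V

3.815 V


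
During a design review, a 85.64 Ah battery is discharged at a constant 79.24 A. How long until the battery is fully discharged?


Runtime = 85.64 Ah / 79.24 A = 1.081 hr

1.081 hr


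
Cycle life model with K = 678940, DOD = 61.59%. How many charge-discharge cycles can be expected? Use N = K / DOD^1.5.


DOD^1.5 = 483.35
N = K / DOD^1.5 = 678940 / 483.35 = 1405

1405 cycles


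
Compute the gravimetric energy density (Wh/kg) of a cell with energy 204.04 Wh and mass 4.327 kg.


Specific energy = 204.04 Wh / 4.327 kg = 47.16 Wh/kg

47.16 Wh/kg


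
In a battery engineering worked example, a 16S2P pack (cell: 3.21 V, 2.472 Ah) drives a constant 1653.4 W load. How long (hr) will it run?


Step 1: E_pack = Ns * V_cell * Np * C_cell = 16 * 3.21 * 2 * 2.472 = 253.92 Wh
Step 2: t = E_pack / P = 253.92 / 1653.4 = 0.1536 hr

0.1536 hr


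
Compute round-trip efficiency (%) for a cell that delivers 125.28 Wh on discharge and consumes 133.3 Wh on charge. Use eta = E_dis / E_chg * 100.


eta_e = E_dis / E_chg * 100 = 125.28 / 133.3 * 100 = 93.98%

93.98%


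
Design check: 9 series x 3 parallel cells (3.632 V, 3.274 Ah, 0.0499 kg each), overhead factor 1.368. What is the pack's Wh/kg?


Step 1: V_pack = 9 * 3.632 = 32.688 V
Step 2: C_pack = 3 * 3.274 = 9.822 Ah
Step 3: E_pack = V_pack * C_pack = 32.688 * 9.822 = 321.06 Wh
Step 4: m_pack = 9 * 3 * 0.0499 * 1.368 = 1.8431 kg
Step 5: ED = E_pack / m_pack = 321.06 / 1.8431 = 174.2 Wh/kg

174.2 Wh/kg


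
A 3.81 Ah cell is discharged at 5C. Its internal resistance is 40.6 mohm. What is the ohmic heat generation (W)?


Convert: R = 40.6 mohm = 0.0406 ohm
Step 1: I = C_rate * capacity = 5 * 3.81 = 19.05 A
Step 2: Q = I^2 * R = 19.05^2 * 0.0406 = 362.9 * 0.0406 = 14.73 W

14.73 W


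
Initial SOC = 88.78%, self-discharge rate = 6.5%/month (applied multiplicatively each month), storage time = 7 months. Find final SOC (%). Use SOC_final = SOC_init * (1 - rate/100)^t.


Monthly retention factor = 1 - 6.5/100 = 0.935
Over 7 months: factor^7 = 0.62471
SOC_final = 88.78 * 0.62471 = 55.46%

55.46%


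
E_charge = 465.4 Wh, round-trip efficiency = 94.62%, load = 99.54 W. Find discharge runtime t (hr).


Step 1: E_discharge = eta/100 * E_charge = 94.62/100 * 465.4 = 440.36 Wh
Step 2: t = E_discharge / P = 440.36 / 99.54 = 4.424 hr

4.424 hr


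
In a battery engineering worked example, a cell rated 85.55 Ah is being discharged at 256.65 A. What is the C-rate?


C_rate = I / capacity = 256.65 / 85.55 = 3C

3C


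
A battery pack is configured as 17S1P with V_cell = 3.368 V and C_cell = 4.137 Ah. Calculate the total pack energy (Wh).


V_pack = 17 * 3.368 = 57.256 V
C_pack = 1 * 4.137 = 4.137 Ah
E = V_pack * C_pack = 57.256 * 4.137 = 236.9 Wh

236.9 Wh


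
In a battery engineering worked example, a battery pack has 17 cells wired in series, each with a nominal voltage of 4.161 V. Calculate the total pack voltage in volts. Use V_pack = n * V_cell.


V_pack = n * V_cell = 17 * 4.161 = 70.737 V

70.737 V


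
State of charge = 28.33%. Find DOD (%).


DOD = 100 - SOC = 100 - 28.33 = 71.67%

71.67%


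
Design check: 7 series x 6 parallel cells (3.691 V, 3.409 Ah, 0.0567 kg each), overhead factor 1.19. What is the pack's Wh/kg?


Step 1: V_pack = 7 * 3.691 = 25.837 V
Step 2: C_pack = 6 * 3.409 = 20.454 Ah
Step 3: E_pack = V_pack * C_pack = 25.837 * 20.454 = 528.47 Wh
Step 4: m_pack = 7 * 6 * 0.0567 * 1.19 = 2.8339 kg
Step 5: ED = E_pack / m_pack = 528.47 / 2.8339 = 186.5 Wh/kg

186.5 Wh/kg


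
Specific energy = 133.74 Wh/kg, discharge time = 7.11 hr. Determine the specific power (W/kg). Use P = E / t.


Specific power = 133.74 Wh/kg / 7.11 hr = 18.81 W/kg

18.81 W/kg


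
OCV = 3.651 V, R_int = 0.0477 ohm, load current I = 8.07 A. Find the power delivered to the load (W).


Step 1: V_terminal = OCV - I*R = 3.651 - 8.07 * 0.0477 = 3.2661 V
Step 2: P_out = V_terminal * I = 3.2661 * 8.07 = 26.36 W

26.36 W


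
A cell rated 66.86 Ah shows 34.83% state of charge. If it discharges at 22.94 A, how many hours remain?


Step 1: remaining = SOC/100 * C_total = 34.83/100 * 66.86 = 23.287 Ah
Step 2: t = remaining / I = 23.287 / 22.94 = 1.015 hr

1.015 hr


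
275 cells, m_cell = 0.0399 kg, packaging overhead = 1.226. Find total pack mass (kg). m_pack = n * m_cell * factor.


Cell mass sum = 275 * 0.0399 = 10.973 kg
With overhead 1.226: m_pack = 10.973 * 1.226 = 13.45 kg

13.45 kg


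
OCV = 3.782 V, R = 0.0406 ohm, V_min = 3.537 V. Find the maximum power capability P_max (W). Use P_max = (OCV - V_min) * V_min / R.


P_max = (OCV - V_min) * V_min / R = (3.782 - 3.537) * 3.537 / 0.0406 = 0.245 * 3.537 / 0.0406 = 21.34 W

21.34 W


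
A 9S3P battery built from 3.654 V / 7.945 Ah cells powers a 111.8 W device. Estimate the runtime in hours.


Step 1: E_pack = Ns * V_cell * Np * C_cell = 9 * 3.654 * 3 * 7.945 = 783.84 Wh
Step 2: t = E_pack / P = 783.84 / 111.8 = 7.011 hr

7.011 hr


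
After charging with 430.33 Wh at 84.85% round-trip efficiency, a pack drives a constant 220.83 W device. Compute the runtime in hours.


Step 1: E_discharge = eta/100 * E_charge = 84.85/100 * 430.33 = 365.14 Wh
Step 2: t = E_discharge / P = 365.14 / 220.83 = 1.653 hr

1.653 hr


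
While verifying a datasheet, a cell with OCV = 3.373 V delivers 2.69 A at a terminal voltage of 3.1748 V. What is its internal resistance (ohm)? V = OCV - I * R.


R = (OCV - V) / I = (3.373 - 3.1748) / 2.69 = 0.07368 ohm

0.07368 ohm


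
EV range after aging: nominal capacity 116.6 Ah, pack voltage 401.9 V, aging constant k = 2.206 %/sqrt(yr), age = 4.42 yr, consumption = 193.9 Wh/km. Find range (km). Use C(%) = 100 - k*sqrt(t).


Step 1: capacity retention = 100 - 2.206 * sqrt(4.42) = 100 - 2.206 * 2.1024 = 95.362%
Step 2: C_now = 116.6 * 95.362/100 = 111.19 Ah
Step 3: E_pack = V * C_now = 401.9 * 111.19 = 44687 Wh
Step 4: range = E_pack / consumption = 44687 / 193.9 = 230.5 km

230.5 km


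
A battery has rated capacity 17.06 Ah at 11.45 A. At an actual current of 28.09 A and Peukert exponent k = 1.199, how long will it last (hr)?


Step 1: t_rated = C / I_rated = 17.06 / 11.45 = 1.49 hr
Step 2: ratio = 11.45 / 28.09 = 0.40762
Step 3: ratio^k = 0.40762^1.199 = 0.34095
Step 4: t = t_rated * ratio^k = 1.49 * 0.34095 = 0.5080 hr

0.5080 hr


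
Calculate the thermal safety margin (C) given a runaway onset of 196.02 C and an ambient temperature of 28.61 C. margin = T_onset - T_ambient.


margin = T_onset - T_ambient = 196.02 - 28.61 = 167.41 C

167.41 C


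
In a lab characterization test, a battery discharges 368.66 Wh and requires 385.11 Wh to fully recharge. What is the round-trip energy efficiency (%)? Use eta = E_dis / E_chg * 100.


Round-trip efficiency = 368.66/385.11 * 100% = 95.73%

95.73%


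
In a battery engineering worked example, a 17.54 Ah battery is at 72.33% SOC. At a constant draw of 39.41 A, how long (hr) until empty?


Step 1: remaining = SOC/100 * C_total = 72.33/100 * 17.54 = 12.687 Ah
Step 2: t = remaining / I = 12.687 / 39.41 = 0.3219 hr

0.3219 hr


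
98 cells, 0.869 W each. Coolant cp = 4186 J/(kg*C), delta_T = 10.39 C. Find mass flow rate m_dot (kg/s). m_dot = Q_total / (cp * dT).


Step 1: Total heat Q = 98 * 0.869 W = 85.162 W
Step 2: denom = cp * dT = 4186 * 10.39 = 43493
Step 3: m_dot = 85.162 / 43493 = 0.001958 kg/s

0.001958 kg/s


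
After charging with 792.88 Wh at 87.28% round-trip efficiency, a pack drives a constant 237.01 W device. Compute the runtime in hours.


Step 1: E_discharge = eta/100 * E_charge = 87.28/100 * 792.88 = 692.03 Wh
Step 2: t = E_discharge / P = 692.03 / 237.01 = 2.920 hr

2.920 hr


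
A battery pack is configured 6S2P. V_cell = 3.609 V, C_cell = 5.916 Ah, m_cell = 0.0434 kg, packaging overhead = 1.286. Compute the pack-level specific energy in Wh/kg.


Step 1: V_pack = 6 * 3.609 = 21.654 V
Step 2: C_pack = 2 * 5.916 = 11.832 Ah
Step 3: E_pack = V_pack * C_pack = 21.654 * 11.832 = 256.21 Wh
Step 4: m_pack = 6 * 2 * 0.0434 * 1.286 = 0.66975 kg
Step 5: ED = E_pack / m_pack = 256.21 / 0.66975 = 382.5 Wh/kg

382.5 Wh/kg


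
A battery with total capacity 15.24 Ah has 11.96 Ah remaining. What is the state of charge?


SOC = (remaining / total) * 100 = (11.96 / 15.24) * 100 = 78.48%

78.48%


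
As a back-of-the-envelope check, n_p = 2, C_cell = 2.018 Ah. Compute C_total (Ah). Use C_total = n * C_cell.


Parallel capacities add: 2 * 2.018 Ah = 4.036 Ah

4.036 Ah


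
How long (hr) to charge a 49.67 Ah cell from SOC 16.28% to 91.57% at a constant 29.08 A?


Step 1: dSOC = 91.57% - 16.28% = 75.29%
Step 2: delta_Ah = 49.67 * 75.29 / 100 = 37.397 Ah
Step 3: t = 37.397 / 29.08 = 1.286 hr

1.286 hr


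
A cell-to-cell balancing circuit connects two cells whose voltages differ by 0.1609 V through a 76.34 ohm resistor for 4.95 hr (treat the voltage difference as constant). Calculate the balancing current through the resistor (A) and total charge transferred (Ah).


I_bal = dV / R = 0.1609 / 76.34 = 0.0021077 A
Q = I_bal * t = 0.0021077 * 4.95 = 0.01043 Ah

I=0.0021077 A, Q=0.01043 Ah


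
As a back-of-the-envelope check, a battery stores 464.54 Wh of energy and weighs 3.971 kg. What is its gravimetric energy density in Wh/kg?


Specific energy = 464.54 Wh / 3.971 kg = 117.0 Wh/kg

117.0 Wh/kg


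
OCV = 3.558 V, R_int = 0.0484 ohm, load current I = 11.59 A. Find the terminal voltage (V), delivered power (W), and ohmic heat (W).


Step 1: V_terminal = OCV - I*R = 3.558 - 11.59 * 0.0484 = 2.997 V
Step 2: P_out = V_terminal * I = 2.997 * 11.59 = 34.74 W
Step 3: Q = I^2 * R = 11.59^2 * 0.0484 = 6.501 W

V=2.997 V, P=34.74 W, Q=6.501 W


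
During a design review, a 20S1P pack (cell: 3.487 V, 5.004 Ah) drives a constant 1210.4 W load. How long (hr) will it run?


Step 1: E_pack = Ns * V_cell * Np * C_cell = 20 * 3.487 * 1 * 5.004 = 348.98 Wh
Step 2: t = E_pack / P = 348.98 / 1210.4 = 0.2883 hr

0.2883 hr


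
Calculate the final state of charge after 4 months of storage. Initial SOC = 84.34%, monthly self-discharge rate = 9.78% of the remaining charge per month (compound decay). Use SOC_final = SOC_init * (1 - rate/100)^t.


Monthly retention factor = 1 - 9.78/100 = 0.9022
Over 4 months: factor^4 = 0.66254
SOC_final = 84.34 * 0.66254 = 55.88%

55.88%


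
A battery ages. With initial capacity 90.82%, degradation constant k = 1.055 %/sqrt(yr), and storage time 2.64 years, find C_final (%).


sqrt(t) = sqrt(2.64) = 1.6248
C_final = 90.82 - 1.055 * 1.6248 = 89.11%

89.11%


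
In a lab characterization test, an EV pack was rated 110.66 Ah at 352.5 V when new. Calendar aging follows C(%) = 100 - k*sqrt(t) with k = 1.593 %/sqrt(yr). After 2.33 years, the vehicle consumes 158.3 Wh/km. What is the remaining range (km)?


Step 1: capacity retention = 100 - 1.593 * sqrt(2.33) = 100 - 1.593 * 1.5264 = 97.568%
Step 2: C_now = 110.66 * 97.568/100 = 107.97 Ah
Step 3: E_pack = V * C_now = 352.5 * 107.97 = 38059 Wh
Step 4: range = E_pack / consumption = 38059 / 158.3 = 240.4 km

240.4 km


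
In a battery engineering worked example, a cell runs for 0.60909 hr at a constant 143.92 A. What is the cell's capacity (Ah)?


C = I * t = 143.92 * 0.60909 = 87.66 Ah

87.66 Ah


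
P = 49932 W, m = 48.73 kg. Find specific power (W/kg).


SP = P / m = 49932 / 48.73 = 1025 W/kg

1025 W/kg


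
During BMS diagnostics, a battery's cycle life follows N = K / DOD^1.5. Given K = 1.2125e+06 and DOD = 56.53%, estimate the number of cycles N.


DOD^1.5 = 425.03
N = K / DOD^1.5 = 1.2125e+06 / 425.03 = 2853

2853 cycles


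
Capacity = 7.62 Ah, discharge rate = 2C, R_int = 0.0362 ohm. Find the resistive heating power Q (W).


Step 1: I = C_rate * capacity = 2 * 7.62 = 15.24 A
Step 2: Q = I^2 * R = 15.24^2 * 0.0362 = 232.26 * 0.0362 = 8.408 W

8.408 W


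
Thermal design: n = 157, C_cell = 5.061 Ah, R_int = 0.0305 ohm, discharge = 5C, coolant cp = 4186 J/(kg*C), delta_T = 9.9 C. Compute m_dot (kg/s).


Step 1: I = 5 * 5.061 = 25.305 A
Step 2: Q_cell = I^2 * R = 25.305^2 * 0.0305 = 19.53 W
Step 3: Q_total = 157 * 19.53 = 3066.2 W
Step 4: m_dot = Q_total / (cp * dT) = 3066.2 / (4186 * 9.9) = 0.07399 kg/s

0.07399 kg/s


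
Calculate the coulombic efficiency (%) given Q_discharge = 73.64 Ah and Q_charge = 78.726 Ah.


Coulombic efficiency = 73.64/78.726 * 100% = 93.54%

93.54%


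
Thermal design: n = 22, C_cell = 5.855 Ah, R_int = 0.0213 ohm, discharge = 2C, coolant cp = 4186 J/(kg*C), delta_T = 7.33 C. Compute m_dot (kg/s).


Step 1: I = 2 * 5.855 = 11.71 A
Step 2: Q_cell = I^2 * R = 11.71^2 * 0.0213 = 2.9207 W
Step 3: Q_total = 22 * 2.9207 = 64.255 W
Step 4: m_dot = Q_total / (cp * dT) = 64.255 / (4186 * 7.33) = 0.002094 kg/s

0.002094 kg/s


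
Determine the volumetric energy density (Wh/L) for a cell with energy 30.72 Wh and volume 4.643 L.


Volumetric ED = 30.72 Wh / 4.643 L = 6.616 Wh/L

6.616 Wh/L


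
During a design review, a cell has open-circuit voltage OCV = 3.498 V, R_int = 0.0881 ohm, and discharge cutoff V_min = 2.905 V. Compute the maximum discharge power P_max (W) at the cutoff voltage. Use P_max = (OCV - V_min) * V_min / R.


dV = OCV - V_min = 0.593 V (so I_max = dV / R)
P_max = dV * V_min / R = 0.593 * 2.905 / 0.0881 = 19.55 W

19.55 W


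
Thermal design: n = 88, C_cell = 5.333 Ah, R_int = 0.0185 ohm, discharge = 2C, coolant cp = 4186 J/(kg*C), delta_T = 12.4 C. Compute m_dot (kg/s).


Step 1: I = 2 * 5.333 = 10.666 A
Step 2: Q_cell = I^2 * R = 10.666^2 * 0.0185 = 2.1046 W
Step 3: Q_total = 88 * 2.1046 = 185.2 W
Step 4: m_dot = Q_total / (cp * dT) = 185.2 / (4186 * 12.4) = 0.003568 kg/s

0.003568 kg/s


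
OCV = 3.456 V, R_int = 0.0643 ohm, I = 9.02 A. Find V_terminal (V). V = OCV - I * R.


IR drop = 9.02 * 0.0643 = 0.57999 V
V = 3.456 - 0.57999 = 2.876 V

2.876 V


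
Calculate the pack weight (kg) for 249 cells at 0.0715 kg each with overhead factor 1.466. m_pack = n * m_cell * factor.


m_pack = n * m_cell * overhead = 249 * 0.0715 * 1.466 = 26.10 kg

26.10 kg


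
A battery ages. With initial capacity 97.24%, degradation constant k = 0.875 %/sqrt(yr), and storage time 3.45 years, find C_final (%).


sqrt(t) = sqrt(3.45) = 1.8574
C_final = 97.24 - 0.875 * 1.8574 = 95.61%

95.61%


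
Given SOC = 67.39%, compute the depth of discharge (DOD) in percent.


Complement of SOC: DOD = 100% - 67.39% = 32.61%

32.61%


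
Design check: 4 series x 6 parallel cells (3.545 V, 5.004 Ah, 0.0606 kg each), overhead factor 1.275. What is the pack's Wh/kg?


Step 1: V_pack = 4 * 3.545 = 14.18 V
Step 2: C_pack = 6 * 5.004 = 30.024 Ah
Step 3: E_pack = V_pack * C_pack = 14.18 * 30.024 = 425.74 Wh
Step 4: m_pack = 4 * 6 * 0.0606 * 1.275 = 1.8544 kg
Step 5: ED = E_pack / m_pack = 425.74 / 1.8544 = 229.6 Wh/kg

229.6 Wh/kg


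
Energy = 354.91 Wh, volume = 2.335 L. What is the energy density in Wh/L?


ED = E / V = 354.91 / 2.335 = 152.0 Wh/L

152.0 Wh/L


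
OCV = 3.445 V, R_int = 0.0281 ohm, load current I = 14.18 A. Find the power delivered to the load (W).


Step 1: V_terminal = OCV - I*R = 3.445 - 14.18 * 0.0281 = 3.0465 V
Step 2: P_out = V_terminal * I = 3.0465 * 14.18 = 43.20 W

43.20 W


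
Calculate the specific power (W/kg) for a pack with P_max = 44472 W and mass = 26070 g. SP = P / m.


Convert: m = 26070 g = 26.07 kg
Specific power = 44472 W / 26.07 kg = 1706 W/kg

1706 W/kg


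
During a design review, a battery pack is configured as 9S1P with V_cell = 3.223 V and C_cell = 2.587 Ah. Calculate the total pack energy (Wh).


E = Ns * Vcell * Np * Ccell = 9 * 3.223 * 1 * 2.587 = 75.04 Wh

75.04 Wh


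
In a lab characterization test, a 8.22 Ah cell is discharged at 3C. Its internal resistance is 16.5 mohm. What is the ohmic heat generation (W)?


Convert: R = 16.5 mohm = 0.0165 ohm
Step 1: I = C_rate * capacity = 3 * 8.22 = 24.66 A
Step 2: Q = I^2 * R = 24.66^2 * 0.0165 = 608.12 * 0.0165 = 10.03 W

10.03 W


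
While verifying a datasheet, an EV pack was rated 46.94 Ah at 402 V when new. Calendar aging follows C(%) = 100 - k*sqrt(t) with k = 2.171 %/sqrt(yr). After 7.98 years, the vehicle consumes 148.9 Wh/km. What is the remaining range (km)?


Step 1: capacity retention = 100 - 2.171 * sqrt(7.98) = 100 - 2.171 * 2.8249 = 93.867%
Step 2: C_now = 46.94 * 93.867/100 = 44.061 Ah
Step 3: E_pack = V * C_now = 402 * 44.061 = 17713 Wh
Step 4: range = E_pack / consumption = 17713 / 148.9 = 119.0 km

119.0 km


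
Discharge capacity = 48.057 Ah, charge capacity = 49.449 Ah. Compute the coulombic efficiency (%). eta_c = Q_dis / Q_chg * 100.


eta_c = Q_dis / Q_chg * 100 = 48.057 / 49.449 * 100 = 97.18%

97.18%


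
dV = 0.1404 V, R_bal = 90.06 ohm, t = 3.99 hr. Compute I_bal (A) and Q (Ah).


First, Ohm's law: I_bal = 0.1404 V / 90.06 ohm = 0.001559 A
Then Q = I * t = 0.001559 A * 3.99 hr = 0.006220 Ah

I=0.001559 A, Q=0.006220 Ah


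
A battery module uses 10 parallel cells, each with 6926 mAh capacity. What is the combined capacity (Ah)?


Convert: C_cell = 6926 mAh = 6.926 Ah
C_total = 10 * 6.926 = 69.26 Ah

69.26 Ah


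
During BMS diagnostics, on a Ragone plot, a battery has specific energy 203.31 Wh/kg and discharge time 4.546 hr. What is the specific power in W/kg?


Specific power = 203.31 Wh/kg / 4.546 hr = 44.72 W/kg

44.72 W/kg


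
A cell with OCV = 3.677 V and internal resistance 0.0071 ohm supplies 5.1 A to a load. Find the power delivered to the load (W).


Step 1: V_terminal = OCV - I*R = 3.677 - 5.1 * 0.0071 = 3.6408 V
Step 2: P_out = V_terminal * I = 3.6408 * 5.1 = 18.57 W

18.57 W


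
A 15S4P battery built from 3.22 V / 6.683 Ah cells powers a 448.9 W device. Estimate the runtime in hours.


Step 1: E_pack = Ns * V_cell * Np * C_cell = 15 * 3.22 * 4 * 6.683 = 1291.2 Wh
Step 2: t = E_pack / P = 1291.2 / 448.9 = 2.876 hr

2.876 hr


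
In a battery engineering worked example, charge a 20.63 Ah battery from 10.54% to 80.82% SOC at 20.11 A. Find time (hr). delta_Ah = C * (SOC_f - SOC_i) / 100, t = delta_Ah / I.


Step 1: dSOC = 80.82% - 10.54% = 70.28%
Step 2: delta_Ah = 20.63 * 70.28 / 100 = 14.499 Ah
Step 3: t = 14.499 / 20.11 = 0.7210 hr

0.7210 hr


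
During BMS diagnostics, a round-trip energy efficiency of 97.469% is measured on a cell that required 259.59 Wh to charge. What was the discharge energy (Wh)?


E_dis = eta/100 * E_chg = 97.469/100 * 259.59 = 253.0 Wh

253.0 Wh


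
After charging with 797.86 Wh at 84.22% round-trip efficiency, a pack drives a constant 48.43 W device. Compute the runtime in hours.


Step 1: E_discharge = eta/100 * E_charge = 84.22/100 * 797.86 = 671.96 Wh
Step 2: t = E_discharge / P = 671.96 / 48.43 = 13.87 hr

13.87 hr


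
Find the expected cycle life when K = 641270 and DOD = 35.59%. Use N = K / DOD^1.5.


Step 1: DOD^1.5 = 35.59^1.5 = 212.32
Step 2: N = 641270 / 212.32 = 3020 cycles

3020 cycles


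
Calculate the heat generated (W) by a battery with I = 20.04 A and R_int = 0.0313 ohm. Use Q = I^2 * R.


Q = I^2 * R = 20.04^2 * 0.0313 = 12.57 W

12.57 W


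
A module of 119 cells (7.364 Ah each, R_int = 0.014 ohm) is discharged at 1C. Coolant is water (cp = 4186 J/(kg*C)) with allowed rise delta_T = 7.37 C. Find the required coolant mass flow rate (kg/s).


Step 1: I = 1 * 7.364 = 7.364 A
Step 2: Q_cell = I^2 * R = 7.364^2 * 0.014 = 0.7592 W
Step 3: Q_total = 119 * 0.7592 = 90.345 W
Step 4: m_dot = Q_total / (cp * dT) = 90.345 / (4186 * 7.37) = 0.002928 kg/s

0.002928 kg/s


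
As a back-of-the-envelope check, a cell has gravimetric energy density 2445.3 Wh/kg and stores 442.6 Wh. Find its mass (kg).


m = E / ED = 442.6 / 2445.3 = 0.1810 kg

0.1810 kg


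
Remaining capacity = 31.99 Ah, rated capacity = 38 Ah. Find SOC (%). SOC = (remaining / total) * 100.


SOC = (remaining / total) * 100 = (31.99 / 38) * 100 = 84.18%

84.18%


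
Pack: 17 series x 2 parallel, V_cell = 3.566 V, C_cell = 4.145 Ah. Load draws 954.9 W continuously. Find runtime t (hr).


Step 1: E_pack = Ns * V_cell * Np * C_cell = 17 * 3.566 * 2 * 4.145 = 502.56 Wh
Step 2: t = E_pack / P = 502.56 / 954.9 = 0.5263 hr

0.5263 hr


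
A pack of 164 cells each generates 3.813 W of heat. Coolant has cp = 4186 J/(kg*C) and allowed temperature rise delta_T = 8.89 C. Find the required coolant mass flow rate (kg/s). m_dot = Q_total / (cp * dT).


Step 1: Total heat Q = 164 * 3.813 W = 625.33 W
Step 2: denom = cp * dT = 4186 * 8.89 = 37214
Step 3: m_dot = 625.33 / 37214 = 0.01680 kg/s

0.01680 kg/s


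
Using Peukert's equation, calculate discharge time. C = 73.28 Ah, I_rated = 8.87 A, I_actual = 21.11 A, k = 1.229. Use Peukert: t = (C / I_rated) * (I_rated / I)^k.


t_rated = C / I_rated = 73.28 / 8.87 = 8.2616 hr
(I_rated/I)^k = (0.42018)^1.229 = 0.34451
t = t_rated * (I_rated/I)^k = 8.2616 * 0.34451 = 2.846 hr

2.846 hr


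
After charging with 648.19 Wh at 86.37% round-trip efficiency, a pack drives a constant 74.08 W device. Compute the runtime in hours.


Step 1: E_discharge = eta/100 * E_charge = 86.37/100 * 648.19 = 559.84 Wh
Step 2: t = E_discharge / P = 559.84 / 74.08 = 7.557 hr

7.557 hr


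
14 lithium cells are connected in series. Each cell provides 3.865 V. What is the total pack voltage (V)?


Series voltages add: 14 * 3.865 V = 54.11 V

54.11 V


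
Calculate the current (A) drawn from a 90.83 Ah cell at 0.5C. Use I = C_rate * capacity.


At 0.5C: I = 0.5 * 90.83 Ah = 45.415 A

45.415 A


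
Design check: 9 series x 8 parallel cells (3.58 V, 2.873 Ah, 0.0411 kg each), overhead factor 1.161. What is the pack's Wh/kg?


Step 1: V_pack = 9 * 3.58 = 32.22 V
Step 2: C_pack = 8 * 2.873 = 22.984 Ah
Step 3: E_pack = V_pack * C_pack = 32.22 * 22.984 = 740.54 Wh
Step 4: m_pack = 9 * 8 * 0.0411 * 1.161 = 3.4356 kg
Step 5: ED = E_pack / m_pack = 740.54 / 3.4356 = 215.5 Wh/kg

215.5 Wh/kg


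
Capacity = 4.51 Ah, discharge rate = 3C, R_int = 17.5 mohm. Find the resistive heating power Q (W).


Convert: R = 17.5 mohm = 0.0175 ohm
Step 1: I = C_rate * capacity = 3 * 4.51 = 13.53 A
Step 2: Q = I^2 * R = 13.53^2 * 0.0175 = 183.06 * 0.0175 = 3.204 W

3.204 W


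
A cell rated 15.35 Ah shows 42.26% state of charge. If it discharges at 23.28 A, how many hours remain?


Step 1: remaining = SOC/100 * C_total = 42.26/100 * 15.35 = 6.4869 Ah
Step 2: t = remaining / I = 6.4869 / 23.28 = 0.2786 hr

0.2786 hr


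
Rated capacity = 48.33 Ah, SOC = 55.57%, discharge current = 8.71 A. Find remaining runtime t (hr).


Step 1: remaining = SOC/100 * C_total = 55.57/100 * 48.33 = 26.857 Ah
Step 2: t = remaining / I = 26.857 / 8.71 = 3.083 hr

3.083 hr


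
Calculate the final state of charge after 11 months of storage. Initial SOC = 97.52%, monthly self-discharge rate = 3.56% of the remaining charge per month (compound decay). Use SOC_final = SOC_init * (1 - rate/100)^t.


Monthly retention factor = 1 - 3.56/100 = 0.9644
Over 11 months: factor^11 = 0.67116
SOC_final = 97.52 * 0.67116 = 65.45%

65.45%


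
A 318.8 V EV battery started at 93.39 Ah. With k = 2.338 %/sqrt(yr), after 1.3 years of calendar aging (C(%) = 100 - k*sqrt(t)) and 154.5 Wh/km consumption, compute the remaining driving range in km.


Step 1: capacity retention = 100 - 2.338 * sqrt(1.3) = 100 - 2.338 * 1.1402 = 97.334%
Step 2: C_now = 93.39 * 97.334/100 = 90.9 Ah
Step 3: E_pack = V * C_now = 318.8 * 90.9 = 28979 Wh
Step 4: range = E_pack / consumption = 28979 / 154.5 = 187.6 km

187.6 km


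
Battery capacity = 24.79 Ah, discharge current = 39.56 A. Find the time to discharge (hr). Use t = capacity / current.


Runtime = 24.79 Ah / 39.56 A = 0.6266 hr

0.6266 hr


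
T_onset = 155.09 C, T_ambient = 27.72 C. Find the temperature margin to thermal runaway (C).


margin = T_onset - T_ambient = 155.09 - 27.72 = 127.37 C

127.37 C


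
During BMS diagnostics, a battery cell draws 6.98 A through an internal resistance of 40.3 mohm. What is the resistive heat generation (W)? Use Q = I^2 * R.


Convert: R = 40.3 mohm = 0.0403 ohm
I^2 = 48.72
Q = 48.72 * 0.0403 = 1.963 W

1.963 W
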